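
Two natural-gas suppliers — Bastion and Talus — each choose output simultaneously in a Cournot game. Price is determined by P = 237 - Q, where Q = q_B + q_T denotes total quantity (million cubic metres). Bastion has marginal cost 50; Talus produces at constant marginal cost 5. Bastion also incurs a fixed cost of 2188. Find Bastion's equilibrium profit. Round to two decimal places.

Bastion's profit: π_B = (237 - Q)q_B - (50q_B). Setting ∂π_B/∂q_B = 0: 187 - 2q_B - (q_T) = 0.
Talus's first-order condition: 232 - 2q_T - (q_B) = 0.
So q_B = (187 - q_T)/2 and q_T = (232 - q_B)/2.
Solving the pair: q_B = 142/3, q_T = 277/3.
Price P = 237 - 419/3 = 292/3.
Bastion's profit: (292/3 - 50)·(142/3) - 2188 = 472/9.

52.44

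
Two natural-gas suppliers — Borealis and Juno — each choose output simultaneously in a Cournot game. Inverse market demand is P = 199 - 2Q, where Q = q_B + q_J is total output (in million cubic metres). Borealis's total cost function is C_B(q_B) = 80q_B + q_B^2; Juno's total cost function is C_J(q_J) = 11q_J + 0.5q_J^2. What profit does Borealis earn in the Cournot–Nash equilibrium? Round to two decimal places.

212.84

Borealis's profit: π_B = (199 - 2Q)q_B - (80q_B + q_B²). Setting ∂π_B/∂q_B = 0: 119 - 6q_B - 2(q_J) = 0.
Juno's first-order condition: 188 - 5q_J - 2(q_B) = 0.
So q_B = (119 - 2q_J)/6 and q_J = (188 - 2q_B)/5.
Solving the pair: q_B = 219/26, q_J = 445/13.
Price P = 199 - 2·(1109/26) = 1478/13.
Borealis's profit: (1478/13)·(219/26) - 80·(219/26) - (219/26)² = 212.8447.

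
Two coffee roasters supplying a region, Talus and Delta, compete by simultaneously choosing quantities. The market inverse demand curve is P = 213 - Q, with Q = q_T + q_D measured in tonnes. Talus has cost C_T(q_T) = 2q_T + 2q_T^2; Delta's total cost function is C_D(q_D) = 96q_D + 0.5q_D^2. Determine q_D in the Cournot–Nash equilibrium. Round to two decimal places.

28.88

Talus's profit: π_T = (213 - Q)q_T - (2q_T + 2q_T²). Setting ∂π_T/∂q_T = 0: 211 - 6q_T - (q_D) = 0.
Delta's profit: π_D = (213 - Q)q_D - (96q_D + (1/2)q_D²). Setting ∂π_D/∂q_D = 0: 117 - 3q_D - (q_T) = 0.
So q_T = (211 - q_D)/6 and q_D = (117 - q_T)/3.
Solving the pair: q_T = 516/17, q_D = 491/17.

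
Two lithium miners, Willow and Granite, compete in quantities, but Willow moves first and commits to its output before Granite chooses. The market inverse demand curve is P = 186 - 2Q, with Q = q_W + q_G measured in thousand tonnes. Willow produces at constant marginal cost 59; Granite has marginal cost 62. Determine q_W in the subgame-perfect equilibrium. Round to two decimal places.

32.50

Solve by backward induction. Given q_W, the follower Granite maximises π_G = (186 - 2q_W - 2q_G)q_G - 62q_G.
∂π_G/∂q_G = 124 - 2q_W - 4q_G = 0 gives the reaction function q_G = (124 - 2q_W)/4.
Willow substitutes q_G(q_W) into its own profit: π_W = q_W(186 - 2q_W - (124 - 2q_W)/2) - 59q_W = (124 - q_W)q_W - 59q_W.
Maximising: ∂π_W/∂q_W = 65 - 2q_W = 0, giving q_W = 65/2.
Then q_G = (124 - 2·(65/2))/4 = 59/4.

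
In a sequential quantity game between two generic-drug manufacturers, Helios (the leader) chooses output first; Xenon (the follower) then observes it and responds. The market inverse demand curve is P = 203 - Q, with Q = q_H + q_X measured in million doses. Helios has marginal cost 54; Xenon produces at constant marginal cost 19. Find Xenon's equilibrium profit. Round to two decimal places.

4032.25

Solve by backward induction. Given q_H, the follower Xenon maximises π_X = (203 - q_H - q_X)q_X - 19q_X.
Setting the follower's marginal profit to zero, 184 - q_H - 2q_X = 0, i.e. q_X = (184 - q_H)/2.
Helios substitutes q_X(q_H) into its own profit: π_H = q_H(203 - q_H - (184 - q_H)/2) - 54q_H = (111 - (1/2)q_H)q_H - 54q_H.
Leader FOC: 57 - q_H = 0, so q_H = 57.
Then q_X = (184 - 57)/2 = 127/2.
Price P = 203 - 241/2 = 165/2.
Xenon's profit: (165/2 - 19)·(127/2) = 4032.2500.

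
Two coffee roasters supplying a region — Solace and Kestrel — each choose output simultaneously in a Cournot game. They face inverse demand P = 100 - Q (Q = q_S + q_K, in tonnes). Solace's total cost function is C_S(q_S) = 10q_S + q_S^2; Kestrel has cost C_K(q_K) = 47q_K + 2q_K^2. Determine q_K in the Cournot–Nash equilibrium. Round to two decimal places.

5.30

Solace's profit: π_S = (100 - Q)q_S - (10q_S + q_S²). Setting ∂π_S/∂q_S = 0: 90 - 4q_S - (q_K) = 0.
Kestrel's profit: π_K = (100 - Q)q_K - (47q_K + 2q_K²). Setting ∂π_K/∂q_K = 0: 53 - 6q_K - (q_S) = 0.
Rearranging gives the reaction functions q_S = (90 - q_K)/4 and q_K = (53 - q_S)/6.
Solving the pair: q_S = 487/23, q_K = 122/23.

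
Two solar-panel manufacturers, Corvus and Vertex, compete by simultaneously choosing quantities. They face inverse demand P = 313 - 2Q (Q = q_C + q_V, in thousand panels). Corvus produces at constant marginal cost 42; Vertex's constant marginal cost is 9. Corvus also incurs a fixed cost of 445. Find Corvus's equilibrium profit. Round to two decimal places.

Corvus's profit: π_C = (313 - 2Q)q_C - (42q_C). Setting ∂π_C/∂q_C = 0: 271 - 4q_C - 2(q_V) = 0.
Vertex's first-order condition: 304 - 4q_V - 2(q_C) = 0.
Best responses: q_C = (271 - 2q_V)/4, q_V = (304 - 2q_C)/4.
Solving the pair: q_C = 119/3, q_V = 337/6.
Price P = 313 - 2·(575/6) = 364/3.
Corvus's profit: (364/3 - 42)·(119/3) - 445 = 2701.8889.

2701.89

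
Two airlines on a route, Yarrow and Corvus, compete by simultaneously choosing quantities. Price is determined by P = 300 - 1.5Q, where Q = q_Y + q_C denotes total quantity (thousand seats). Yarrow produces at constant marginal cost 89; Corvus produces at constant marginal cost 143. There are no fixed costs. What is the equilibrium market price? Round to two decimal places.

177.33

Yarrow's profit: π_Y = (300 - 1.5Q)q_Y - (89q_Y). Setting ∂π_Y/∂q_Y = 0: 211 - 3q_Y - (3/2)(q_C) = 0.
Corvus's first-order condition: 157 - 3q_C - (3/2)(q_Y) = 0.
Rearranging gives the reaction functions q_Y = (211 - (3/2)q_C)/3 and q_C = (157 - (3/2)q_Y)/3.
Substituting one into the other gives q_Y = 530/9 and q_C = 206/9.
Total output Q = 736/9, so price P = 300 - (3/2)·(736/9) = 532/3.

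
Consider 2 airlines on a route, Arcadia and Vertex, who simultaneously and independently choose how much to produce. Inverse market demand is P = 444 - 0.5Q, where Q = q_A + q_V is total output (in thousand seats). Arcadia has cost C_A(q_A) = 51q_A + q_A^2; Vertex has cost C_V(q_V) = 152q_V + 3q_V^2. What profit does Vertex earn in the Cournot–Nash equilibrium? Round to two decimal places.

3753.28

Arcadia's profit: π_A = (444 - 0.5Q)q_A - (51q_A + q_A²). Setting ∂π_A/∂q_A = 0: 393 - 3q_A - (1/2)(q_V) = 0.
Vertex's profit: π_V = (444 - 0.5Q)q_V - (152q_V + 3q_V²). Setting ∂π_V/∂q_V = 0: 292 - 7q_V - (1/2)(q_A) = 0.
Rearranging gives the reaction functions q_A = (393 - (1/2)q_V)/3 and q_V = (292 - (1/2)q_A)/7.
Solving the pair: q_A = 125.5422, q_V = 32.7470.
Price P = 444 - (1/2)·158.2892 = 364.8554.
Vertex's profit: 364.8554·32.7470 - 152·32.7470 - 3·32.7470² = 3753.2783.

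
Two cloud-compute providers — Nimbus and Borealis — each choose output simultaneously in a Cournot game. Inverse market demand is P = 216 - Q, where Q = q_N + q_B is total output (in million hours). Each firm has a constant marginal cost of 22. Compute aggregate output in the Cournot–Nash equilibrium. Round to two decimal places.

129.33

A representative firm's profit is π_i = q_i(216 - Q) - 22q_i.
Setting ∂π_i/∂q_i = 0 with rivals' quantities fixed: 194 - 2q_i - q_j = 0.
By symmetry each firm produces the same amount; substituting q_j = q_i yields q_i = 194/3.
Total output Q = 194/3 + 194/3 = 388/3.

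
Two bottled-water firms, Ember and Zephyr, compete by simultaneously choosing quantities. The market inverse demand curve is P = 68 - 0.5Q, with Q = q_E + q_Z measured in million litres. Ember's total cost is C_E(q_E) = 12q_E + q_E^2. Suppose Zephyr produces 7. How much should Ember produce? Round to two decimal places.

With the rival's output fixed at 7, Ember's profit is π_E = (68 - (1/2)·7 - (1/2)q_E)q_E - (12q_E + q_E²) = (129/2 - (1/2)q_E)q_E - (12q_E + q_E²).
∂π_E/∂q_E = 105/2 - 3q_E = 0, so q_E = 35/2.

17.50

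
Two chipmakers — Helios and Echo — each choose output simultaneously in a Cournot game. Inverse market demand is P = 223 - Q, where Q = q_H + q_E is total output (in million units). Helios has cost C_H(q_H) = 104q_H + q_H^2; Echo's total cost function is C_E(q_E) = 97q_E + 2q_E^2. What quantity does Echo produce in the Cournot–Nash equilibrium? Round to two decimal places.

16.74

Helios's profit: π_H = (223 - Q)q_H - (104q_H + q_H²). Setting ∂π_H/∂q_H = 0: 119 - 4q_H - (q_E) = 0.
Echo's first-order condition: 126 - 6q_E - (q_H) = 0.
So q_H = (119 - q_E)/4 and q_E = (126 - q_H)/6.
Substituting one into the other gives q_H = 588/23 and q_E = 385/23.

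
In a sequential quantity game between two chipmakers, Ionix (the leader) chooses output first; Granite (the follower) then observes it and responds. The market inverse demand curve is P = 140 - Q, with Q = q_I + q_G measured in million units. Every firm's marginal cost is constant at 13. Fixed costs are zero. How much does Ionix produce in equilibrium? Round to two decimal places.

Solve by backward induction. Given q_I, the follower Granite maximises π_G = (140 - q_I - q_G)q_G - 13q_G.
Setting the follower's marginal profit to zero, 127 - q_I - 2q_G = 0, i.e. q_G = (127 - q_I)/2.
Ionix substitutes q_G(q_I) into its own profit: π_I = q_I(140 - q_I - (127 - q_I)/2) - 13q_I = (153/2 - (1/2)q_I)q_I - 13q_I.
Maximising: ∂π_I/∂q_I = 127/2 - q_I = 0, giving q_I = 127/2.
Then q_G = (127 - 127/2)/2 = 127/4.

63.50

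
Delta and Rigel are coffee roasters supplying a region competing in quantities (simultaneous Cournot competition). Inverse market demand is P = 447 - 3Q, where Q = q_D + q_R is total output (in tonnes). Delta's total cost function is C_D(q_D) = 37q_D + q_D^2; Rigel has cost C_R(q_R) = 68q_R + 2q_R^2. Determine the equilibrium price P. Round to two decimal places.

245.66

Delta's profit: π_D = (447 - 3Q)q_D - (37q_D + q_D²). Setting ∂π_D/∂q_D = 0: 410 - 8q_D - 3(q_R) = 0.
Rigel's first-order condition: 379 - 10q_R - 3(q_D) = 0.
Rearranging gives the reaction functions q_D = (410 - 3q_R)/8 and q_R = (379 - 3q_D)/10.
Solving the pair: q_D = 41.7324, q_R = 1802/71.
Total output Q = 67.1127, so price P = 447 - 3·67.1127 = 245.6620.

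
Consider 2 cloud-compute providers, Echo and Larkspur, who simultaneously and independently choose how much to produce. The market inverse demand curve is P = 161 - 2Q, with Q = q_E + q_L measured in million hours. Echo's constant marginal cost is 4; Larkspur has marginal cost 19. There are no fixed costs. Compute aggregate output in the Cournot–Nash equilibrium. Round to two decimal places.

Echo's profit: π_E = (161 - 2Q)q_E - (4q_E). Setting ∂π_E/∂q_E = 0: 157 - 4q_E - 2(q_L) = 0.
Larkspur's profit: π_L = (161 - 2Q)q_L - (19q_L). Setting ∂π_L/∂q_L = 0: 142 - 4q_L - 2(q_E) = 0.
Best responses: q_E = (157 - 2q_L)/4, q_L = (142 - 2q_E)/4.
Substituting one into the other gives q_E = 86/3 and q_L = 127/6.
Total output Q = 86/3 + 127/6 = 299/6.

49.83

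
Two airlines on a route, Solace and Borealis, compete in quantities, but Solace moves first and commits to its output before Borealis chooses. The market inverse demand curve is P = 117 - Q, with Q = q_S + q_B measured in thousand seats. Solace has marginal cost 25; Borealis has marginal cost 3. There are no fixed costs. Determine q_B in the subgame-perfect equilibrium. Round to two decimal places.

Solve by backward induction. Given q_S, the follower Borealis maximises π_B = (117 - q_S - q_B)q_B - 3q_B.
Follower FOC: 114 - q_S - 2q_B = 0, so q_B(q_S) = (114 - q_S)/2.
The leader anticipates this reaction. Substituting into P = 117 - Q gives P = 60 - (1/2)q_S, so π_S = (60 - (1/2)q_S)q_S - 25q_S.
Leader FOC: 35 - q_S = 0, so q_S = 35.
Then q_B = (114 - 35)/2 = 79/2.

39.50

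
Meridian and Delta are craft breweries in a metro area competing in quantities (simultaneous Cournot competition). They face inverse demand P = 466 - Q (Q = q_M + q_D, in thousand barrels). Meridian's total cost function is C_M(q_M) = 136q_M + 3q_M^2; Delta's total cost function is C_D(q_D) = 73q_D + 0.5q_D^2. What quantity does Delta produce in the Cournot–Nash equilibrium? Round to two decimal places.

122.35

Meridian's profit: π_M = (466 - Q)q_M - (136q_M + 3q_M²). Setting ∂π_M/∂q_M = 0: 330 - 8q_M - (q_D) = 0.
Delta's profit: π_D = (466 - Q)q_D - (73q_D + (1/2)q_D²). Setting ∂π_D/∂q_D = 0: 393 - 3q_D - (q_M) = 0.
Best responses: q_M = (330 - q_D)/8, q_D = (393 - q_M)/3.
Substituting one into the other gives q_M = 597/23 and q_D = 122.3478.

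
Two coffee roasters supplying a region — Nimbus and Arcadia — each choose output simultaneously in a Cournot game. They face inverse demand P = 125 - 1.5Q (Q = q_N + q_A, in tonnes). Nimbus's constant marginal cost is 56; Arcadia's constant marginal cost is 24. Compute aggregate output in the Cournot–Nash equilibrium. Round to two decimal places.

Nimbus's profit: π_N = (125 - 1.5Q)q_N - (56q_N). Setting ∂π_N/∂q_N = 0: 69 - 3q_N - (3/2)(q_A) = 0.
Arcadia's profit: π_A = (125 - 1.5Q)q_A - (24q_A). Setting ∂π_A/∂q_A = 0: 101 - 3q_A - (3/2)(q_N) = 0.
So q_N = (69 - (3/2)q_A)/3 and q_A = (101 - (3/2)q_N)/3.
Solving the pair: q_N = 74/9, q_A = 266/9.
Total output Q = 74/9 + 266/9 = 340/9.

37.78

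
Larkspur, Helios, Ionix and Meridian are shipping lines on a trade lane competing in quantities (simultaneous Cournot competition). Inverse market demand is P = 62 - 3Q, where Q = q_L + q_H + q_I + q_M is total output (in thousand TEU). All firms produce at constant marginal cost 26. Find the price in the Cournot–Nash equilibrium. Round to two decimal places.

33.20

A representative firm's profit is π_i = q_i(62 - 3Q) - 26q_i.
Setting ∂π_i/∂q_i = 0 with rivals' quantities fixed: 36 - 6q_i - 3·Σ_{j≠i} q_j = 0.
By symmetry each firm produces the same amount; substituting Σ_{j≠i} q_j = 3q_i yields q_i = 36/15 = 12/5.
Total output Q = 48/5, so price P = 62 - 3·(48/5) = 166/5.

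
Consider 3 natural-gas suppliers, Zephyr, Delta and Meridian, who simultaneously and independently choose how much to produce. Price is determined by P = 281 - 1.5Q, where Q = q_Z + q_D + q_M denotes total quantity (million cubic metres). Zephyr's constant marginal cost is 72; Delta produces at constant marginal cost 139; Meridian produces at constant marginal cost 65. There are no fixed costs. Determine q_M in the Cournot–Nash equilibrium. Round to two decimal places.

Zephyr's profit: π_Z = (281 - 1.5Q)q_Z - (72q_Z). Setting ∂π_Z/∂q_Z = 0: 209 - 3q_Z - (3/2)(q_D + q_M) = 0.
Delta's profit: π_D = (281 - 1.5Q)q_D - (139q_D). Setting ∂π_D/∂q_D = 0: 142 - 3q_D - (3/2)(q_Z + q_M) = 0.
Meridian's profit: π_M = (281 - 1.5Q)q_M - (65q_M). Setting ∂π_M/∂q_M = 0: 216 - 3q_M - (3/2)(q_Z + q_D) = 0.
Adding the 3 conditions: 567 − 3Q − 3Q = 0, i.e. Q = 189/2.
Back-substituting: q_Z = (209 − 567/4)/(3/2) = 269/6, q_D = (142 − 567/4)/(3/2) = 1/6, q_M = (216 − 567/4)/(3/2) = 99/2.

49.50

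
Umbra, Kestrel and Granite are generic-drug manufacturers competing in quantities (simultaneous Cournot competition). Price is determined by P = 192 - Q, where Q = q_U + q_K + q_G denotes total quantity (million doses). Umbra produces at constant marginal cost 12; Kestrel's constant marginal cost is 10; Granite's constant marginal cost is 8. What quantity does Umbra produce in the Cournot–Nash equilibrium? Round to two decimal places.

43.50

Umbra's profit: π_U = (192 - Q)q_U - (12q_U). Setting ∂π_U/∂q_U = 0: 180 - 2q_U - (q_K + q_G) = 0.
Kestrel's first-order condition: 182 - 2q_K - (q_U + q_G) = 0.
Granite's profit: π_G = (192 - Q)q_G - (8q_G). Setting ∂π_G/∂q_G = 0: 184 - 2q_G - (q_U + q_K) = 0.
Adding the 3 first-order conditions: 546 − 4Q = 0, so Q = 273/2.
Back-substituting: q_U = (180 − 273/2) = 87/2, q_K = (182 − 273/2) = 91/2, q_G = (184 − 273/2) = 95/2.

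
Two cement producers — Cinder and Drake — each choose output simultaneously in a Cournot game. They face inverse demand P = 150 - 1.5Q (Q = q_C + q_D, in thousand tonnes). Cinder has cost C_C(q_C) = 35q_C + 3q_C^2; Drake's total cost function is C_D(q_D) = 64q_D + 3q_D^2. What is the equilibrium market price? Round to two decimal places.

121.29

Cinder's profit: π_C = (150 - 1.5Q)q_C - (35q_C + 3q_C²). Setting ∂π_C/∂q_C = 0: 115 - 9q_C - (3/2)(q_D) = 0.
Drake's profit: π_D = (150 - 1.5Q)q_D - (64q_D + 3q_D²). Setting ∂π_D/∂q_D = 0: 86 - 9q_D - (3/2)(q_C) = 0.
Best responses: q_C = (115 - (3/2)q_D)/9, q_D = (86 - (3/2)q_C)/9.
Solving the pair: q_C = 1208/105, q_D = 802/105.
Total output Q = 134/7, so price P = 150 - (3/2)·(134/7) = 849/7.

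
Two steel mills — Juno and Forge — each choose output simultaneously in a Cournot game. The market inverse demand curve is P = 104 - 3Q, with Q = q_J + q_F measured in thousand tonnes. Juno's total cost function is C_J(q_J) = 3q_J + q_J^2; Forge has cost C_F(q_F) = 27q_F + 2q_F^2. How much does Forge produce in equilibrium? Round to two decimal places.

Juno's profit: π_J = (104 - 3Q)q_J - (3q_J + q_J²). Setting ∂π_J/∂q_J = 0: 101 - 8q_J - 3(q_F) = 0.
Forge's profit: π_F = (104 - 3Q)q_F - (27q_F + 2q_F²). Setting ∂π_F/∂q_F = 0: 77 - 10q_F - 3(q_J) = 0.
Best responses: q_J = (101 - 3q_F)/8, q_F = (77 - 3q_J)/10.
Solving the pair: q_J = 779/71, q_F = 313/71.

4.41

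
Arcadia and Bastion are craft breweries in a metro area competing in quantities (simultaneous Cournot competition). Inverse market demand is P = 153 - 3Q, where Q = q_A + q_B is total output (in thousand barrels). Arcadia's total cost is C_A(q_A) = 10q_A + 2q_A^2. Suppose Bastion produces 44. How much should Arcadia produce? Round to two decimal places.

1.10

With the rival's output fixed at 44, Arcadia's profit is π_A = (153 - 3·44 - 3q_A)q_A - (10q_A + 2q_A²) = (21 - 3q_A)q_A - (10q_A + 2q_A²).
∂π_A/∂q_A = 11 - 10q_A = 0, so q_A = 11/10.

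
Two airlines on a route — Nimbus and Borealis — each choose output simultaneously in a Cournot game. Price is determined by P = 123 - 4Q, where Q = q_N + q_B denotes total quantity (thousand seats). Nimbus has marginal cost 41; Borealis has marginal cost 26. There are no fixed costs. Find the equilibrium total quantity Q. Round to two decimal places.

Nimbus's profit: π_N = (123 - 4Q)q_N - (41q_N). Setting ∂π_N/∂q_N = 0: 82 - 8q_N - 4(q_B) = 0.
Borealis's profit: π_B = (123 - 4Q)q_B - (26q_B). Setting ∂π_B/∂q_B = 0: 97 - 8q_B - 4(q_N) = 0.
Best responses: q_N = (82 - 4q_B)/8, q_B = (97 - 4q_N)/8.
Substituting one into the other gives q_N = 67/12 and q_B = 28/3.
Total output Q = 67/12 + 28/3 = 179/12.

14.92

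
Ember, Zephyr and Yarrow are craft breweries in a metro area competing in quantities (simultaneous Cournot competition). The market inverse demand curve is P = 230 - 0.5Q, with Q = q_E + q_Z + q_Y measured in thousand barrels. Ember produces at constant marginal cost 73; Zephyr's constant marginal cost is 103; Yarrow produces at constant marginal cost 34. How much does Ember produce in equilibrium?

74

Ember's profit: π_E = (230 - 0.5Q)q_E - (73q_E). Setting ∂π_E/∂q_E = 0: 157 - q_E - (1/2)(q_Z + q_Y) = 0.
Zephyr's first-order condition: 127 - q_Z - (1/2)(q_E + q_Y) = 0.
Yarrow's first-order condition: 196 - q_Y - (1/2)(q_E + q_Z) = 0.
Adding the 3 conditions: 480 − Q − Q = 0, i.e. Q = 240.
Back-substituting: q_E = (157 − 120)/(1/2) = 74, q_Z = (127 − 120)/(1/2) = 14, q_Y = (196 − 120)/(1/2) = 152.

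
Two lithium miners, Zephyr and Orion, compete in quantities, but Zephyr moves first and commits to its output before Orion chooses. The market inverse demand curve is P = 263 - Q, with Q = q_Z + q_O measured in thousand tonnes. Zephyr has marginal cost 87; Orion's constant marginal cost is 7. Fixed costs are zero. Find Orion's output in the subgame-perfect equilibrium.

Solve by backward induction. Given q_Z, the follower Orion maximises π_O = (263 - q_Z - q_O)q_O - 7q_O.
Setting the follower's marginal profit to zero, 256 - q_Z - 2q_O = 0, i.e. q_O = (256 - q_Z)/2.
Zephyr substitutes q_O(q_Z) into its own profit: π_Z = q_Z(263 - q_Z - (256 - q_Z)/2) - 87q_Z = (135 - (1/2)q_Z)q_Z - 87q_Z.
Maximising: ∂π_Z/∂q_Z = 48 - q_Z = 0, giving q_Z = 48.
Then q_O = (256 - 48)/2 = 104.

104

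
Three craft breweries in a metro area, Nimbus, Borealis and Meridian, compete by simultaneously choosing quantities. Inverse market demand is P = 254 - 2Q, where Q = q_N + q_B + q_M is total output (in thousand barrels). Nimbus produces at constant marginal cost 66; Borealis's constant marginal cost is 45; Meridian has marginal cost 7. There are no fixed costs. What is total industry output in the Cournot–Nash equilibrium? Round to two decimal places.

80.50

Nimbus's profit: π_N = (254 - 2Q)q_N - (66q_N). Setting ∂π_N/∂q_N = 0: 188 - 4q_N - 2(q_B + q_M) = 0.
Borealis's first-order condition: 209 - 4q_B - 2(q_N + q_M) = 0.
Meridian's profit: π_M = (254 - 2Q)q_M - (7q_M). Setting ∂π_M/∂q_M = 0: 247 - 4q_M - 2(q_N + q_B) = 0.
Adding the 3 conditions: 644 − 4Q − 4Q = 0, i.e. Q = 161/2.
Back-substituting: q_N = (188 − 161)/2 = 27/2, q_B = (209 − 161)/2 = 24, q_M = (247 − 161)/2 = 43.
Total output Q = 27/2 + 24 + 43 = 161/2.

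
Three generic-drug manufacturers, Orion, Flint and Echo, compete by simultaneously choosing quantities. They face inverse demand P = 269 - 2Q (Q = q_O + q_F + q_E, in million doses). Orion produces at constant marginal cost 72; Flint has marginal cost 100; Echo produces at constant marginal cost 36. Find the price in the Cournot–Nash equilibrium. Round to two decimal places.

Orion's profit: π_O = (269 - 2Q)q_O - (72q_O). Setting ∂π_O/∂q_O = 0: 197 - 4q_O - 2(q_F + q_E) = 0.
Flint's first-order condition: 169 - 4q_F - 2(q_O + q_E) = 0.
Echo's profit: π_E = (269 - 2Q)q_E - (36q_E). Setting ∂π_E/∂q_E = 0: 233 - 4q_E - 2(q_O + q_F) = 0.
Adding the 3 first-order conditions: 599 − 8Q = 0, so Q = 599/8.
Back-substituting: q_O = (197 − 599/4)/2 = 189/8, q_F = (169 − 599/4)/2 = 77/8, q_E = (233 − 599/4)/2 = 333/8.
Total output Q = 599/8, so price P = 269 - 2·(599/8) = 477/4.

119.25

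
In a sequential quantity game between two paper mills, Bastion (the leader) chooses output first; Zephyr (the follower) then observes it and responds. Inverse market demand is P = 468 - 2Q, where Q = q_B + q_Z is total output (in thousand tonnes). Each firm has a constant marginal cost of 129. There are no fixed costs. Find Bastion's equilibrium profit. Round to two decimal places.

Solve by backward induction. Given q_B, the follower Zephyr maximises π_Z = (468 - 2q_B - 2q_Z)q_Z - 129q_Z.
∂π_Z/∂q_Z = 339 - 2q_B - 4q_Z = 0 gives the reaction function q_Z = (339 - 2q_B)/4.
The leader anticipates this reaction. Substituting into P = 468 - 2Q gives P = 597/2 - q_B, so π_B = (597/2 - q_B)q_B - 129q_B.
Leader FOC: 339/2 - 2q_B = 0, so q_B = 339/4.
Then q_Z = (339 - 2·(339/4))/4 = 339/8.
Price P = 468 - 2·(1017/8) = 855/4.
Bastion's profit: (855/4 - 129)·(339/4) = 7182.5625.

7182.56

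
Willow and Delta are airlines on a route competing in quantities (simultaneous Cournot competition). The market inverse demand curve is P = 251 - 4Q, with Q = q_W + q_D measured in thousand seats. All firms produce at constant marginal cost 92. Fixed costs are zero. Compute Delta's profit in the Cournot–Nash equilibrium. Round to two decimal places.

Each firm earns π_i = (251 - 4Q)q_i - 92q_i.
Setting ∂π_i/∂q_i = 0 with rivals' quantities fixed: 159 - 8q_i - 4q_j = 0.
With identical firms every q_j equals q_i, so q_j = q_i and 159 = 12q_i, giving q_i = 53/4.
Price P = 251 - 4·(53/2) = 145.
Delta's profit: (145 - 92)·(53/4) = 702.2500.

702.25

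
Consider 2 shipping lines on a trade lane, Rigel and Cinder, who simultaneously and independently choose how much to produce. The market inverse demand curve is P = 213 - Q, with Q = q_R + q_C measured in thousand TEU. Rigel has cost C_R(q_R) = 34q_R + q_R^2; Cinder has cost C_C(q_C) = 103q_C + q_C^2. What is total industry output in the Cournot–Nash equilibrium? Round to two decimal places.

Rigel's profit: π_R = (213 - Q)q_R - (34q_R + q_R²). Setting ∂π_R/∂q_R = 0: 179 - 4q_R - (q_C) = 0.
Cinder's first-order condition: 110 - 4q_C - (q_R) = 0.
Best responses: q_R = (179 - q_C)/4, q_C = (110 - q_R)/4.
Solving the pair: q_R = 202/5, q_C = 87/5.
Total output Q = 202/5 + 87/5 = 289/5.

57.80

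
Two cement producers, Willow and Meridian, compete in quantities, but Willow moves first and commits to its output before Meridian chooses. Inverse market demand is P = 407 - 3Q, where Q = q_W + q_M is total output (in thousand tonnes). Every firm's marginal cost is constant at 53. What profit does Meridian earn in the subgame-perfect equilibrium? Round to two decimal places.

2610.75

The follower Meridian best-responds to any q_W: π_M = (407 - 3Q)q_M - 53q_M.
Follower FOC: 354 - 3q_W - 6q_M = 0, so q_M(q_W) = (354 - 3q_W)/6.
Willow substitutes q_M(q_W) into its own profit: π_W = q_W(407 - 3q_W - (354 - 3q_W)/2) - 53q_W = (230 - (3/2)q_W)q_W - 53q_W.
Maximising: ∂π_W/∂q_W = 177 - 3q_W = 0, giving q_W = 59.
Then q_M = (354 - 3·59)/6 = 59/2.
Price P = 407 - 3·(177/2) = 283/2.
Meridian's profit: (283/2 - 53)·(59/2) = 2610.7500.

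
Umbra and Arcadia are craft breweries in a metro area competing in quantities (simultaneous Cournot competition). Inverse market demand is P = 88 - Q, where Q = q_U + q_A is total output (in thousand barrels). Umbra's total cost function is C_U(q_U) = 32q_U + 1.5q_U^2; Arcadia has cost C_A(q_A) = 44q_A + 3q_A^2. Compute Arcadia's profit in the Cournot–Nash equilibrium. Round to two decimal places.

70.73

Umbra's profit: π_U = (88 - Q)q_U - (32q_U + (3/2)q_U²). Setting ∂π_U/∂q_U = 0: 56 - 5q_U - (q_A) = 0.
Arcadia's profit: π_A = (88 - Q)q_A - (44q_A + 3q_A²). Setting ∂π_A/∂q_A = 0: 44 - 8q_A - (q_U) = 0.
So q_U = (56 - q_A)/5 and q_A = (44 - q_U)/8.
Substituting one into the other gives q_U = 404/39 and q_A = 164/39.
Price P = 88 - 568/39 = 73.4359.
Arcadia's profit: 73.4359·(164/39) - 44·(164/39) - 3(164/39)² = 70.7324.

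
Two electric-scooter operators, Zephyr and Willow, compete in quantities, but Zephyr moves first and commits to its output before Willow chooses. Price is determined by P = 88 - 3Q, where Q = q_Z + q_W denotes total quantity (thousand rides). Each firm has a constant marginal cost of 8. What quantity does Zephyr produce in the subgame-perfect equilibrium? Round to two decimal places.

Solve by backward induction. Given q_Z, the follower Willow maximises π_W = (88 - 3q_Z - 3q_W)q_W - 8q_W.
Follower FOC: 80 - 3q_Z - 6q_W = 0, so q_W(q_Z) = (80 - 3q_Z)/6.
The leader anticipates this reaction. Substituting into P = 88 - 3Q gives P = 48 - (3/2)q_Z, so π_Z = (48 - (3/2)q_Z)q_Z - 8q_Z.
The leader's first-order condition 40 - 3q_Z = 0 yields q_Z = 40/3.
Then q_W = (80 - 3·(40/3))/6 = 20/3.

13.33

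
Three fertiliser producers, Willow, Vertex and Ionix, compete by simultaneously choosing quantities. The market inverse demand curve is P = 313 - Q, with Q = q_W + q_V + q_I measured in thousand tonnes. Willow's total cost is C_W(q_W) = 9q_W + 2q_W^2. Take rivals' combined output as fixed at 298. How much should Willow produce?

With rivals' combined output fixed at 298, Willow's profit is π_W = (313 - 298 - q_W)q_W - (9q_W + 2q_W²) = (15 - q_W)q_W - (9q_W + 2q_W²).
∂π_W/∂q_W = 6 - 6q_W = 0, so q_W = 1.

1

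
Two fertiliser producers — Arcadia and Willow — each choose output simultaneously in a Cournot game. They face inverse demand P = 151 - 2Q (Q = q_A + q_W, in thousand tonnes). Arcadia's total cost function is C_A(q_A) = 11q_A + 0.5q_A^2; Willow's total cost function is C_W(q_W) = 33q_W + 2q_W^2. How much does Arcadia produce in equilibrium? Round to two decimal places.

Arcadia's profit: π_A = (151 - 2Q)q_A - (11q_A + (1/2)q_A²). Setting ∂π_A/∂q_A = 0: 140 - 5q_A - 2(q_W) = 0.
Willow's first-order condition: 118 - 8q_W - 2(q_A) = 0.
Best responses: q_A = (140 - 2q_W)/5, q_W = (118 - 2q_A)/8.
Substituting one into the other gives q_A = 221/9 and q_W = 155/18.

24.56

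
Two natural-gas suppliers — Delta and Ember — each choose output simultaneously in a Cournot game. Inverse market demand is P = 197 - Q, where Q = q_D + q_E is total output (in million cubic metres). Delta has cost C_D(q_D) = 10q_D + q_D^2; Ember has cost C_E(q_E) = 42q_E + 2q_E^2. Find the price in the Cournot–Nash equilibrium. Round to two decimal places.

Delta's profit: π_D = (197 - Q)q_D - (10q_D + q_D²). Setting ∂π_D/∂q_D = 0: 187 - 4q_D - (q_E) = 0.
Ember's first-order condition: 155 - 6q_E - (q_D) = 0.
So q_D = (187 - q_E)/4 and q_E = (155 - q_D)/6.
Substituting one into the other gives q_D = 967/23 and q_E = 433/23.
Total output Q = 1400/23, so price P = 197 - 1400/23 = 136.1304.

136.13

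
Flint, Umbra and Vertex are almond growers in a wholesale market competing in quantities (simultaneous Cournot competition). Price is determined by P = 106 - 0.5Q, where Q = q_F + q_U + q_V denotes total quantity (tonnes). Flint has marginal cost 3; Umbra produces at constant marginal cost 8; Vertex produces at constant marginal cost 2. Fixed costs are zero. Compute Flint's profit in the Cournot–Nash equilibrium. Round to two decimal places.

1431.13

Flint's profit: π_F = (106 - 0.5Q)q_F - (3q_F). Setting ∂π_F/∂q_F = 0: 103 - q_F - (1/2)(q_U + q_V) = 0.
Umbra's first-order condition: 98 - q_U - (1/2)(q_F + q_V) = 0.
Vertex's first-order condition: 104 - q_V - (1/2)(q_F + q_U) = 0.
Adding the 3 conditions: 305 − Q − Q = 0, i.e. Q = 305/2.
Back-substituting: q_F = (103 − 305/4)/(1/2) = 107/2, q_U = (98 − 305/4)/(1/2) = 87/2, q_V = (104 − 305/4)/(1/2) = 111/2.
Price P = 106 - (1/2)·(305/2) = 119/4.
Flint's profit: (119/4 - 3)·(107/2) = 1431.1250.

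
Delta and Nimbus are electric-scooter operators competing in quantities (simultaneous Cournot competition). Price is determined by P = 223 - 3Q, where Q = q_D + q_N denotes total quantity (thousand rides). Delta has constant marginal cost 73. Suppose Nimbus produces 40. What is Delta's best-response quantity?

With the rival's output fixed at 40, Delta's profit is π_D = (223 - 3·40 - 3q_D)q_D - (73q_D) = (103 - 3q_D)q_D - (73q_D).
∂π_D/∂q_D = 30 - 6q_D = 0, so q_D = 5.

5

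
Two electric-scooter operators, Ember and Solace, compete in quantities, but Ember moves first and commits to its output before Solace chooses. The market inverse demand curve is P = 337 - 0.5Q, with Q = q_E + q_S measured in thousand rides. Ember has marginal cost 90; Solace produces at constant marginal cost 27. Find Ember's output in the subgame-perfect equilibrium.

184

Solve by backward induction. Given q_E, the follower Solace maximises π_S = (337 - (1/2)q_E - (1/2)q_S)q_S - 27q_S.
Follower FOC: 310 - (1/2)q_E - q_S = 0, so q_S(q_E) = (310 - (1/2)q_E).
The leader anticipates this reaction. Substituting into P = 337 - 0.5Q gives P = 182 - (1/4)q_E, so π_E = (182 - (1/4)q_E)q_E - 90q_E.
Leader FOC: 92 - (1/2)q_E = 0, so q_E = 184.
Then q_S = (310 - (1/2)·184) = 218.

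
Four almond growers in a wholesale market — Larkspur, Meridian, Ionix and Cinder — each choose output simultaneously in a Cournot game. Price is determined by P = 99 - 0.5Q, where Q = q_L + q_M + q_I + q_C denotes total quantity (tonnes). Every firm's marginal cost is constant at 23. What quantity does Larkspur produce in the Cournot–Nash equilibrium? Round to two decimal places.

30.40

Each firm earns π_i = (99 - 0.5Q)q_i - 23q_i.
First-order condition (treating rivals' output as given): 76 - q_i - (1/2)·Σ_{j≠i} q_j = 0.
With identical firms every q_j equals q_i, so Σ_{j≠i} q_j = 3q_i and 76 = (5/2)q_i, giving q_i = 152/5.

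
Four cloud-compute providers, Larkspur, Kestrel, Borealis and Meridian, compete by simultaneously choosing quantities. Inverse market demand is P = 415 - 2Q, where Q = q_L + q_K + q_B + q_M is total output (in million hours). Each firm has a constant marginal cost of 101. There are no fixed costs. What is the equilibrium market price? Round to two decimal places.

Each firm earns π_i = (415 - 2Q)q_i - 101q_i.
First-order condition (treating rivals' output as given): 314 - 4q_i - 2·Σ_{j≠i} q_j = 0.
By symmetry each firm produces the same amount; substituting Σ_{j≠i} q_j = 3q_i yields q_i = 314/10 = 157/5.
Total output Q = 628/5, so price P = 415 - 2·(628/5) = 819/5.

163.80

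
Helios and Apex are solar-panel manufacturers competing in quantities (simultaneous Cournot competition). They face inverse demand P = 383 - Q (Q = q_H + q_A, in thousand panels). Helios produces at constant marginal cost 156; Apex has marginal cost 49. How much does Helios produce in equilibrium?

Helios's profit: π_H = (383 - Q)q_H - (156q_H). Setting ∂π_H/∂q_H = 0: 227 - 2q_H - (q_A) = 0.
Apex's profit: π_A = (383 - Q)q_A - (49q_A). Setting ∂π_A/∂q_A = 0: 334 - 2q_A - (q_H) = 0.
So q_H = (227 - q_A)/2 and q_A = (334 - q_H)/2.
Substituting one into the other gives q_H = 40 and q_A = 147.

40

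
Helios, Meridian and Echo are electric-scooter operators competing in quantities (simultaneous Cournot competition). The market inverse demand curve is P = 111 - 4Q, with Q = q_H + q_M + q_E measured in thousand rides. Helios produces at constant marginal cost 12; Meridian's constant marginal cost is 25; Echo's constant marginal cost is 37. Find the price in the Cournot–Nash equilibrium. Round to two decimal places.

Helios's profit: π_H = (111 - 4Q)q_H - (12q_H). Setting ∂π_H/∂q_H = 0: 99 - 8q_H - 4(q_M + q_E) = 0.
Meridian's first-order condition: 86 - 8q_M - 4(q_H + q_E) = 0.
Echo's first-order condition: 74 - 8q_E - 4(q_H + q_M) = 0.
Adding the 3 first-order conditions: 259 − 16Q = 0, so Q = 259/16.
Back-substituting: q_H = (99 − 259/4)/4 = 137/16, q_M = (86 − 259/4)/4 = 85/16, q_E = (74 − 259/4)/4 = 37/16.
Total output Q = 259/16, so price P = 111 - 4·(259/16) = 185/4.

46.25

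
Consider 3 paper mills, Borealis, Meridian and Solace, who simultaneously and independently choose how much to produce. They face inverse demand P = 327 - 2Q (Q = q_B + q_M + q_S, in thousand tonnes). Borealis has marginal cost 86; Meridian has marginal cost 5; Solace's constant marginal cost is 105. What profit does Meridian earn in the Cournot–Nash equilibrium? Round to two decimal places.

Borealis's profit: π_B = (327 - 2Q)q_B - (86q_B). Setting ∂π_B/∂q_B = 0: 241 - 4q_B - 2(q_M + q_S) = 0.
Meridian's profit: π_M = (327 - 2Q)q_M - (5q_M). Setting ∂π_M/∂q_M = 0: 322 - 4q_M - 2(q_B + q_S) = 0.
Solace's profit: π_S = (327 - 2Q)q_S - (105q_S). Setting ∂π_S/∂q_S = 0: 222 - 4q_S - 2(q_B + q_M) = 0.
Adding the 3 conditions: 785 − 4Q − 4Q = 0, i.e. Q = 785/8.
Back-substituting: q_B = (241 − 785/4)/2 = 179/8, q_M = (322 − 785/4)/2 = 503/8, q_S = (222 − 785/4)/2 = 103/8.
Price P = 327 - 2·(785/8) = 523/4.
Meridian's profit: (523/4 - 5)·(503/8) = 7906.5313.

7906.53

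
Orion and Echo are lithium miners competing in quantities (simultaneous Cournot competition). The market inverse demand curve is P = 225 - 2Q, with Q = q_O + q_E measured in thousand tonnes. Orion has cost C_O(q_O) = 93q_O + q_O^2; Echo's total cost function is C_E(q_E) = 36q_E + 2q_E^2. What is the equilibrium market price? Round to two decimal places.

Orion's profit: π_O = (225 - 2Q)q_O - (93q_O + q_O²). Setting ∂π_O/∂q_O = 0: 132 - 6q_O - 2(q_E) = 0.
Echo's profit: π_E = (225 - 2Q)q_E - (36q_E + 2q_E²). Setting ∂π_E/∂q_E = 0: 189 - 8q_E - 2(q_O) = 0.
Rearranging gives the reaction functions q_O = (132 - 2q_E)/6 and q_E = (189 - 2q_O)/8.
Solving the pair: q_O = 339/22, q_E = 435/22.
Total output Q = 387/11, so price P = 225 - 2·(387/11) = 1701/11.

154.64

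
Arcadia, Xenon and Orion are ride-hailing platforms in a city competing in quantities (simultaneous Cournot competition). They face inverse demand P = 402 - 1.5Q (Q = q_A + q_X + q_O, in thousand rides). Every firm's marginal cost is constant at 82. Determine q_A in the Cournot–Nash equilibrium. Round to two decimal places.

A representative firm's profit is π_i = q_i(402 - 1.5Q) - 82q_i.
Setting ∂π_i/∂q_i = 0 with rivals' quantities fixed: 320 - 3q_i - (3/2)·Σ_{j≠i} q_j = 0.
With identical firms every q_j equals q_i, so Σ_{j≠i} q_j = 2q_i and 320 = 6q_i, giving q_i = 160/3.

53.33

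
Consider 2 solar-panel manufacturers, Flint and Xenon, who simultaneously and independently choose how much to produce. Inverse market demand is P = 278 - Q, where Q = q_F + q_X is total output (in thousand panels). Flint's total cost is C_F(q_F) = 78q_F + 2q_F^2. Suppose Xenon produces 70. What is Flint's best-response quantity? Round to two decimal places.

With the rival's output fixed at 70, Flint's profit is π_F = (278 - 70 - q_F)q_F - (78q_F + 2q_F²) = (208 - q_F)q_F - (78q_F + 2q_F²).
∂π_F/∂q_F = 130 - 6q_F = 0, so q_F = 65/3.

21.67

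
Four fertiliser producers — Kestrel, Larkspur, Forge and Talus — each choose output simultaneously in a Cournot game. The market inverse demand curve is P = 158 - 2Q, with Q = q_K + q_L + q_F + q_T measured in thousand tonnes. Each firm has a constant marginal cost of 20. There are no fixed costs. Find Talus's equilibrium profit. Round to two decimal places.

Each firm earns π_i = (158 - 2Q)q_i - 20q_i.
First-order condition (treating rivals' output as given): 138 - 4q_i - 2·Σ_{j≠i} q_j = 0.
By symmetry each firm produces the same amount; substituting Σ_{j≠i} q_j = 3q_i yields q_i = 138/10 = 69/5.
Price P = 158 - 2·(276/5) = 238/5.
Talus's profit: (238/5 - 20)·(69/5) = 380.8800.

380.88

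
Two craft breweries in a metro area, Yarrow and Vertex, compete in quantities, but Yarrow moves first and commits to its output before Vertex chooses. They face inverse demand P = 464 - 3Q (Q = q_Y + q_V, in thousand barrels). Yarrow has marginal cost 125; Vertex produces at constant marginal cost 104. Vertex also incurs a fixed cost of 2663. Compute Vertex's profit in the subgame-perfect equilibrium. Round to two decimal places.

The follower Vertex best-responds to any q_Y: π_V = (464 - 3Q)q_V - 104q_V.
Setting the follower's marginal profit to zero, 360 - 3q_Y - 6q_V = 0, i.e. q_V = (360 - 3q_Y)/6.
Yarrow substitutes q_V(q_Y) into its own profit: π_Y = q_Y(464 - 3q_Y - (360 - 3q_Y)/2) - 125q_Y = (284 - (3/2)q_Y)q_Y - 125q_Y.
Leader FOC: 159 - 3q_Y = 0, so q_Y = 53.
Then q_V = (360 - 3·53)/6 = 67/2.
Price P = 464 - 3·(173/2) = 409/2.
Vertex's profit: (409/2 - 104)·(67/2) - 2663 = 703.7500.

703.75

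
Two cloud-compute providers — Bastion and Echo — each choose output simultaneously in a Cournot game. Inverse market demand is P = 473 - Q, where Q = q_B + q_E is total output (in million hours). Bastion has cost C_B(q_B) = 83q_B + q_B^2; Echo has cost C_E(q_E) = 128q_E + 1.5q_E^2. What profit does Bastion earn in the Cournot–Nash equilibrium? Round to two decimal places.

Bastion's profit: π_B = (473 - Q)q_B - (83q_B + q_B²). Setting ∂π_B/∂q_B = 0: 390 - 4q_B - (q_E) = 0.
Echo's profit: π_E = (473 - Q)q_E - (128q_E + (3/2)q_E²). Setting ∂π_E/∂q_E = 0: 345 - 5q_E - (q_B) = 0.
Best responses: q_B = (390 - q_E)/4, q_E = (345 - q_B)/5.
Solving the pair: q_B = 1605/19, q_E = 990/19.
Price P = 473 - 136.5789 = 336.4211.
Bastion's profit: 336.4211·(1605/19) - 83·(1605/19) - (1605/19)² = 14271.6066.

14271.61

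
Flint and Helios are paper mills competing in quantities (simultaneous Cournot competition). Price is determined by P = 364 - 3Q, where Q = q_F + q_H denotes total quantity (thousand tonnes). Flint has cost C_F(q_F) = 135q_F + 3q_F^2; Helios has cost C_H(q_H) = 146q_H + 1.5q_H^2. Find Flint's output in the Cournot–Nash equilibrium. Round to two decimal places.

Flint's profit: π_F = (364 - 3Q)q_F - (135q_F + 3q_F²). Setting ∂π_F/∂q_F = 0: 229 - 12q_F - 3(q_H) = 0.
Helios's first-order condition: 218 - 9q_H - 3(q_F) = 0.
Rearranging gives the reaction functions q_F = (229 - 3q_H)/12 and q_H = (218 - 3q_F)/9.
Substituting one into the other gives q_F = 469/33 and q_H = 643/33.

14.21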